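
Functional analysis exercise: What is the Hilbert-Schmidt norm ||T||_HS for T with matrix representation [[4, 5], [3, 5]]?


The Hilbert-Schmidt norm is sqrt(sum of squares of all entries).
Sum of squares = 4^2 + 5^2 + 3^2 + 5^2
= 16 + 25 + 9 + 25 = 75
||T||_HS = sqrt(75) = 8.6603

8.6603


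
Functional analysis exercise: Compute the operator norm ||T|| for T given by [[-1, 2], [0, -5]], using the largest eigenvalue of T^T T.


A^T A = [[1, -2], [-2, 29]]
trace(A^T A) = 30, det(A^T A) = 25
discriminant = 30^2 - 4*25 = 800
Largest eigenvalue of A^T A = (trace + sqrt(disc))/2 = 29.1421
||T|| = sqrt(29.1421) = 5.3983

5.3983


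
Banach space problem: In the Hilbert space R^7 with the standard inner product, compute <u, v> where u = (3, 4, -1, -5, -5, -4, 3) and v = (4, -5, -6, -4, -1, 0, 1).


Computing the standard inner product <u, v> = sum u_i * v_i
= 3*4 + 4*-5 + -1*-6 + -5*-4 + -5*-1 + -4*0 + 3*1
= 12 + -20 + 6 + 20 + 5 + 0 + 3
= 26

26


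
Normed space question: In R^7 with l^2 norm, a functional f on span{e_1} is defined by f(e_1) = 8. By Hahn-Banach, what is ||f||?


The norm of f is given by ||f|| = sup_{||x||=1} |f(x)|.
On span{e_1}, ||e_1|| = 1, so ||f|| = |f(e_1)| / ||e_1||
= |8| / 1 = 8.0000

8.0000


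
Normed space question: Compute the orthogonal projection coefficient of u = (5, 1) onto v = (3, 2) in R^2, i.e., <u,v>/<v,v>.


Computing <u,v> = 5*3 + 1*2 = 17
Computing <v,v> = 3^2 + 2^2 = 13
Projection coefficient = 17/13 = 1.3077

1.3077


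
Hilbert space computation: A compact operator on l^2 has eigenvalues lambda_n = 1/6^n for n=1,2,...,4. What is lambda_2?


The eigenvalue formula gives lambda_2 = 1/6^2
= 1/36
= 0.0278

0.0278


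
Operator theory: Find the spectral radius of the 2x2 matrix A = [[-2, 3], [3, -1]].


For a 2x2 matrix, eigenvalues satisfy lambda^2 - (trace)*lambda + det = 0
trace = -2 + -1 = -3
det = -2*-1 - 3*3 = -7
discriminant = (-3)^2 - 4*(-7) = 37
spectral radius = max |eigenvalue| = 4.5414

4.5414


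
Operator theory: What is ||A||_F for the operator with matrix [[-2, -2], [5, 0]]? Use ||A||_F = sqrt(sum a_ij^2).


||A||_F^2 = sum a_ij^2
= (-2)^2 + (-2)^2 + 5^2 + 0^2
= 4 + 4 + 25 + 0 = 33
||A||_F = sqrt(33) = 5.7446

5.7446


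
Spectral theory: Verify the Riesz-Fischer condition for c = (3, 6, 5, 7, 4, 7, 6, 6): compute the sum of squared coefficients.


sum |c_n|^2 = 3^2 + 6^2 + 5^2 + 7^2 + 4^2 + 7^2 + 6^2 + 6^2
= 9 + 36 + 25 + 49 + 16 + 49 + 36 + 36
= 256

256


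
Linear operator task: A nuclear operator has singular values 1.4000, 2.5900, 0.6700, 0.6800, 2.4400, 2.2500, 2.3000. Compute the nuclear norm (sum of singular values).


The nuclear norm is the sum of all singular values.
||T||_1 = 1.4000 + 2.5900 + 0.6700 + 0.6800 + 2.4400 + 2.2500 + 2.3000
= 12.3300

12.3300


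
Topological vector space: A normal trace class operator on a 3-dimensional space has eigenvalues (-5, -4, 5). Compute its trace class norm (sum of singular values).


For a normal operator, singular values equal |eigenvalues|.
Trace norm = sum |lambda_i| = 5 + 4 + 5
= 14

14


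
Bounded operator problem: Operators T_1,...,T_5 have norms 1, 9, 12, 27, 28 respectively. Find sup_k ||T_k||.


By the Uniform Boundedness Principle, the supremum of norms is finite.
sup_k ||T_k|| = max(1, 9, 12, 27, 28) = 28

28


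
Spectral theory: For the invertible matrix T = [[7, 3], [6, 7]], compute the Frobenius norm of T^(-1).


det(T) = 7*7 - 3*6 = 31
T^(-1) = (1/31) * [[7, -3], [-6, 7]] = [[0.2258, -0.0968], [-0.1935, 0.2258]]
||T^(-1)||_F^2 = 0.2258^2 + (-0.0968)^2 + (-0.1935)^2 + 0.2258^2 = 0.1488
||T^(-1)||_F = sqrt(0.1488) = 0.3858

0.3858


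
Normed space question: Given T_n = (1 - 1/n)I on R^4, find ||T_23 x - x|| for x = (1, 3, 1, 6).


T_23 x - x = (1 - 1/23)x - x = -x/23
||x|| = sqrt(47) = 6.8557
||T_23 x - x|| = ||x||/23 = 6.8557/23 = 0.2981

0.2981


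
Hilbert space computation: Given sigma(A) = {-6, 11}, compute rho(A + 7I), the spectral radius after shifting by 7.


Spectrum of A + 7I = {1, 18}
Spectral radius = max |lambda| over the shifted spectrum
= max(1, 18) = 18

18


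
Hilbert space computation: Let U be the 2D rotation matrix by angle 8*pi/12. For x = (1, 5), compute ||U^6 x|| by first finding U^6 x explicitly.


U is a rotation by theta = 8*pi/12
U^6 = rotation by 6*theta = 48*pi/12 = 0*pi/12 (mod 2*pi)
cos(0*pi/12) = 1.0000, sin(0*pi/12) = 0.0000
U^6 x = (1.0000 * 1 - 0.0000 * 5, 0.0000 * 1 + 1.0000 * 5)
= (1.0000, 5.0000)
||U^6 x|| = sqrt(1.0000^2 + 5.0000^2) = sqrt(26.0000) = 5.0990

5.0990


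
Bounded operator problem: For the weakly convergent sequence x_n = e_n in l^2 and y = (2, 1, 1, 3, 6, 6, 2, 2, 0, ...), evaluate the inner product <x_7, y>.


x_7 = e_7 is the standard basis vector with 1 in position 7.
<x_7, y> = y_7 = 2
As n -> infinity, <x_n, y> -> 0, confirming weak convergence of (x_n) to 0.

2


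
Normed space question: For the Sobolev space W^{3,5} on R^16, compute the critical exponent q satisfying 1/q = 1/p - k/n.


Using the Sobolev embedding formula: 1/q = 1/p - k/n
1/q = 1/5 - 3/16 = 1/80
q = 1/(1/80) = 80

80.0000


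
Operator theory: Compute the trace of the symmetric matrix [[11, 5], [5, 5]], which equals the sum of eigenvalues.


For a self-adjoint (symmetric) matrix, the eigenvalues are real.
The sum of eigenvalues equals the trace of the matrix.
trace = 11 + 5 = 16

16


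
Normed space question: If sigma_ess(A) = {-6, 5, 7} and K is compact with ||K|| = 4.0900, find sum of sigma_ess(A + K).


By Weyl's theorem, the essential spectrum is invariant under compact perturbations.
sigma_ess(A + K) = sigma_ess(A) = {-6, 5, 7}
Sum = -6 + 5 + 7 = 6

6


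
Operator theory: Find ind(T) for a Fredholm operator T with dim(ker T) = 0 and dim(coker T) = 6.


The Fredholm index is defined as ind(T) = dim(ker T) - dim(coker T)
= 0 - 6
= -6

-6


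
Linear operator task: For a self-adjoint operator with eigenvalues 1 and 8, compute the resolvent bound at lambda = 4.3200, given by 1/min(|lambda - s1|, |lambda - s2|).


dist(4.3200, {1, 8}) = min(|4.3200 - 1|, |4.3200 - 8|)
= min(3.3200, 3.6800) = 3.3200
Resolvent bound = 1/3.3200 = 0.3012

0.3012


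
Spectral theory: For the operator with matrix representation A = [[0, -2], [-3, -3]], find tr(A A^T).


trace(A * A^T) = sum of squares of all entries
= 0^2 + (-2)^2 + (-3)^2 + (-3)^2
= 0 + 4 + 9 + 9
= 22

22


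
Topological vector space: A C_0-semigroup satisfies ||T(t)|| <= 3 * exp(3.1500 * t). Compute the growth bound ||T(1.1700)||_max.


||T(1.1700)|| <= 3 * exp(3.1500 * 1.1700)
= 3 * exp(3.6855)
= 3 * 39.8650
= 119.5951

119.5951


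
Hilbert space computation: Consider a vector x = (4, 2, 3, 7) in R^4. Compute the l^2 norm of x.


The l^2 norm = (sum |x_i|^2)^(1/2)
Sum of 2th powers = 16 + 4 + 9 + 49 = 78
||x||_2 = (78)^(1/2) = 8.8318

8.8318


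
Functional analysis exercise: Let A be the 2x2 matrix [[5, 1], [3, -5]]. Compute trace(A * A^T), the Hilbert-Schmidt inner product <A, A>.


trace(A * A^T) = sum of squares of all entries
= 5^2 + 1^2 + 3^2 + (-5)^2
= 25 + 1 + 9 + 25
= 60

60


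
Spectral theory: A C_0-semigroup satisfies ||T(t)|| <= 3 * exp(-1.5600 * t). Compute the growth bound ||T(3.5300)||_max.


||T(3.5300)|| <= 3 * exp(-1.5600 * 3.5300)
= 3 * exp(-5.5068)
= 3 * 0.0041
= 0.0122

0.0122


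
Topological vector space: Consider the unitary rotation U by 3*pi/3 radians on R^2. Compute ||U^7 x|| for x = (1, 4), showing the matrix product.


U is a rotation by theta = 3*pi/3
U^7 = rotation by 7*theta = 21*pi/3 = 3*pi/3 (mod 2*pi)
cos(3*pi/3) = -1.0000, sin(3*pi/3) = 0.0000
U^7 x = (-1.0000 * 1 - 0.0000 * 4, 0.0000 * 1 + -1.0000 * 4)
= (-1.0000, -4.0000)
||U^7 x|| = sqrt((-1.0000)^2 + (-4.0000)^2) = sqrt(17.0000) = 4.1231

4.1231


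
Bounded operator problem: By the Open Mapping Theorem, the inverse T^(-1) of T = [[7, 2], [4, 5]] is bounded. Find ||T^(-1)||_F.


det(T) = 7*5 - 2*4 = 27
T^(-1) = (1/27) * [[5, -2], [-4, 7]] = [[0.1852, -0.0741], [-0.1481, 0.2593]]
||T^(-1)||_F^2 = 0.1852^2 + (-0.0741)^2 + (-0.1481)^2 + 0.2593^2 = 0.1289
||T^(-1)||_F = sqrt(0.1289) = 0.3591

0.3591


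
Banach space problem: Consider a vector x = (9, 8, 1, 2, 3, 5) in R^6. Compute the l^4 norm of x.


The l^4 norm = (sum |x_i|^4)^(1/4)
Sum of 4th powers = 6561 + 4096 + 1 + 16 + 81 + 625 = 11380
||x||_4 = (11380)^(1/4) = 10.3285

10.3285


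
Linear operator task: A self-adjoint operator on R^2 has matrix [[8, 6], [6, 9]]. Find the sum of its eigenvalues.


For a self-adjoint (symmetric) matrix, the eigenvalues are real.
The sum of eigenvalues equals the trace of the matrix.
trace = 8 + 9 = 17

17


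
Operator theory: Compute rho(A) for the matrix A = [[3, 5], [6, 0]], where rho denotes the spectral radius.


For a 2x2 matrix, eigenvalues satisfy lambda^2 - (trace)*lambda + det = 0
trace = 3 + 0 = 3
det = 3*0 - 5*6 = -30
discriminant = 3^2 - 4*(-30) = 129
spectral radius = max |eigenvalue| = 7.1789

7.1789


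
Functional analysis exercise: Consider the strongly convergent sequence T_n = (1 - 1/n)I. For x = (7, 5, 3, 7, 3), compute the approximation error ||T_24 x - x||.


T_24 x - x = (1 - 1/24)x - x = -x/24
||x|| = sqrt(141) = 11.8743
||T_24 x - x|| = ||x||/24 = 11.8743/24 = 0.4948

0.4948


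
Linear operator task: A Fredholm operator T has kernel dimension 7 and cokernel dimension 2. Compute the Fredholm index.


The Fredholm index is defined as ind(T) = dim(ker T) - dim(coker T)
= 7 - 2
= 5

5


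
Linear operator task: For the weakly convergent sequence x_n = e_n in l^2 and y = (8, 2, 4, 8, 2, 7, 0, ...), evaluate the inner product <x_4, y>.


x_4 = e_4 is the standard basis vector with 1 in position 4.
<x_4, y> = y_4 = 8
As n -> infinity, <x_n, y> -> 0, confirming weak convergence of (x_n) to 0.

8


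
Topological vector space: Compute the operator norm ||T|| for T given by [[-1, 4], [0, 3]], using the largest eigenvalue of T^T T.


A^T A = [[1, -4], [-4, 25]]
trace(A^T A) = 26, det(A^T A) = 9
discriminant = 26^2 - 4*9 = 640
Largest eigenvalue of A^T A = (trace + sqrt(disc))/2 = 25.6491
||T|| = sqrt(25.6491) = 5.0645

5.0645


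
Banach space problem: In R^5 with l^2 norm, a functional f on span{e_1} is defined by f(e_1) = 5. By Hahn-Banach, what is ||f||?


The norm of f is given by ||f|| = sup_{||x||=1} |f(x)|.
On span{e_1}, ||e_1|| = 1, so ||f|| = |f(e_1)| / ||e_1||
= |5| / 1 = 5.0000

5.0000


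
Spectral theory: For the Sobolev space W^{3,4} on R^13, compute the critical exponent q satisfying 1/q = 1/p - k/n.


Using the Sobolev embedding formula: 1/q = 1/p - k/n
1/q = 1/4 - 3/13 = 1/52
q = 1/(1/52) = 52

52.0000


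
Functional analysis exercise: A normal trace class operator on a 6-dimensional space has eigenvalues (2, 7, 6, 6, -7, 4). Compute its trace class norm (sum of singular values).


For a normal operator, singular values equal |eigenvalues|.
Trace norm = sum |lambda_i| = 2 + 7 + 6 + 6 + 7 + 4
= 32

32


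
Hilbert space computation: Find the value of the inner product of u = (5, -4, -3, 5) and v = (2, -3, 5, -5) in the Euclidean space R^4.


Computing the standard inner product <u, v> = sum u_i * v_i
= 5*2 + -4*-3 + -3*5 + 5*-5
= 10 + 12 + -15 + -25
= -18

-18


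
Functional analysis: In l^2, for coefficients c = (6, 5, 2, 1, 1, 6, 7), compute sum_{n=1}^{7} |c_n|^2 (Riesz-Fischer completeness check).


sum |c_n|^2 = 6^2 + 5^2 + 2^2 + 1^2 + 1^2 + 6^2 + 7^2
= 36 + 25 + 4 + 1 + 1 + 36 + 49
= 152

152


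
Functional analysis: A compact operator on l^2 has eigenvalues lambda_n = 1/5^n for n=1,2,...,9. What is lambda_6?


The eigenvalue formula gives lambda_6 = 1/5^6
= 1/15625
= 6.4000e-05

6.4000e-05


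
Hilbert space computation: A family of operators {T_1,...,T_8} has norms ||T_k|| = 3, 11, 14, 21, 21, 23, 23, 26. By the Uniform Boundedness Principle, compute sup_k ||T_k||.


By the Uniform Boundedness Principle, the supremum of norms is finite.
sup_k ||T_k|| = max(3, 11, 14, 21, 21, 23, 23, 26) = 26

26


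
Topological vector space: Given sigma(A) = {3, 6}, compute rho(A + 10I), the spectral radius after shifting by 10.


Spectrum of A + 10I = {13, 16}
Spectral radius = max |lambda| over the shifted spectrum
= max(13, 16) = 16

16


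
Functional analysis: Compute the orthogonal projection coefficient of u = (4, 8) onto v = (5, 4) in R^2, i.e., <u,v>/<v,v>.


Computing <u,v> = 4*5 + 8*4 = 52
Computing <v,v> = 5^2 + 4^2 = 41
Projection coefficient = 52/41 = 1.2683

1.2683


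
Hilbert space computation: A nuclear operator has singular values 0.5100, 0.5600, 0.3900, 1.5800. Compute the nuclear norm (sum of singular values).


The nuclear norm is the sum of all singular values.
||T||_1 = 0.5100 + 0.5600 + 0.3900 + 1.5800
= 3.0400

3.0400


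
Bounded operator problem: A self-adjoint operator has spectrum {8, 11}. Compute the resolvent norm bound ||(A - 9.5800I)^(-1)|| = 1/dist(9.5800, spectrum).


dist(9.5800, {8, 11}) = min(|9.5800 - 8|, |9.5800 - 11|)
= min(1.5800, 1.4200) = 1.4200
Resolvent bound = 1/1.4200 = 0.7042

0.7042


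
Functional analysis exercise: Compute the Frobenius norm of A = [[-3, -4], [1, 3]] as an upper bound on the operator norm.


||A||_F^2 = sum a_ij^2
= (-3)^2 + (-4)^2 + 1^2 + 3^2
= 9 + 16 + 1 + 9 = 35
||A||_F = sqrt(35) = 5.9161

5.9161


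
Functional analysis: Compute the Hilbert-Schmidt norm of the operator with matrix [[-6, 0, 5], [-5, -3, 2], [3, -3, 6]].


The Hilbert-Schmidt norm is sqrt(sum of squares of all entries).
Sum of squares = (-6)^2 + 0^2 + 5^2 + (-5)^2 + (-3)^2 + 2^2 + 3^2 + (-3)^2 + 6^2
= 36 + 0 + 25 + 25 + 9 + 4 + 9 + 9 + 36 = 153
||T||_HS = sqrt(153) = 12.3693

12.3693


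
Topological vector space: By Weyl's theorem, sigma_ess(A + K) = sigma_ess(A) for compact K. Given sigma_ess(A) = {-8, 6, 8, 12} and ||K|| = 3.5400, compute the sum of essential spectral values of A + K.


By Weyl's theorem, the essential spectrum is invariant under compact perturbations.
sigma_ess(A + K) = sigma_ess(A) = {-8, 6, 8, 12}
Sum = -8 + 6 + 8 + 12 = 18

18


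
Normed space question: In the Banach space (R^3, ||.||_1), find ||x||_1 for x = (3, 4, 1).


The l^1 norm equals the sum of absolute values of all components.
||x||_1 = 3 + 4 + 1
= 8

8.0000


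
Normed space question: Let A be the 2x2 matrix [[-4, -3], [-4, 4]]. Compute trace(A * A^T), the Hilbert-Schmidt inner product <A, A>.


trace(A * A^T) = sum of squares of all entries
= (-4)^2 + (-3)^2 + (-4)^2 + 4^2
= 16 + 9 + 16 + 16
= 57

57


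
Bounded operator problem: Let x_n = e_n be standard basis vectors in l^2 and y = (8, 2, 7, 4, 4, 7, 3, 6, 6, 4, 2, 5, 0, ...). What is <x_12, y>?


x_12 = e_12 is the standard basis vector with 1 in position 12.
<x_12, y> = y_12 = 5
As n -> infinity, <x_n, y> -> 0, confirming weak convergence of (x_n) to 0.

5


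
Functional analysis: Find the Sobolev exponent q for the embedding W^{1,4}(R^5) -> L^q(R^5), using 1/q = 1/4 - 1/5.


Using the Sobolev embedding formula: 1/q = 1/p - k/n
1/q = 1/4 - 1/5 = 1/20
q = 1/(1/20) = 20

20.0000


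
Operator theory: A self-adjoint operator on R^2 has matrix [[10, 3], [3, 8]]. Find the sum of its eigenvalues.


For a self-adjoint (symmetric) matrix, the eigenvalues are real.
The sum of eigenvalues equals the trace of the matrix.
trace = 10 + 8 = 18

18


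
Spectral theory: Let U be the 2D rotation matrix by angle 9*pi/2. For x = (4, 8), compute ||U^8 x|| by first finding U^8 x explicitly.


U is a rotation by theta = 9*pi/2
U^8 = rotation by 8*theta = 72*pi/2 = 0*pi/2 (mod 2*pi)
cos(0*pi/2) = 1.0000, sin(0*pi/2) = 0.0000
U^8 x = (1.0000 * 4 - 0.0000 * 8, 0.0000 * 4 + 1.0000 * 8)
= (4.0000, 8.0000)
||U^8 x|| = sqrt(4.0000^2 + 8.0000^2) = sqrt(80.0000) = 8.9443

8.9443


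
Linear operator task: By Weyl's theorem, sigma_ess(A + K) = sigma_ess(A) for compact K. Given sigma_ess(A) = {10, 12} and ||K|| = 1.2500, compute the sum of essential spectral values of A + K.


By Weyl's theorem, the essential spectrum is invariant under compact perturbations.
sigma_ess(A + K) = sigma_ess(A) = {10, 12}
Sum = 10 + 12 = 22

22


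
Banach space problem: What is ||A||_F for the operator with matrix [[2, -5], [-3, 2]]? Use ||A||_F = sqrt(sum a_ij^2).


||A||_F^2 = sum a_ij^2
= 2^2 + (-5)^2 + (-3)^2 + 2^2
= 4 + 25 + 9 + 4 = 42
||A||_F = sqrt(42) = 6.4807

6.4807


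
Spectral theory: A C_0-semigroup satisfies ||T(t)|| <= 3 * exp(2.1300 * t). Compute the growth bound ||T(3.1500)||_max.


||T(3.1500)|| <= 3 * exp(2.1300 * 3.1500)
= 3 * exp(6.7095)
= 3 * 820.1605
= 2460.4814

2460.4814


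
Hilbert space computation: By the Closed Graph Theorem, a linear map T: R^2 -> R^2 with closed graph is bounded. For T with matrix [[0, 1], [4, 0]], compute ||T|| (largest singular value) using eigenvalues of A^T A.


A^T A = [[16, 0], [0, 1]]
trace(A^T A) = 17, det(A^T A) = 16
discriminant = 17^2 - 4*16 = 225
Largest eigenvalue of A^T A = (trace + sqrt(disc))/2 = 16.0000
||T|| = sqrt(16.0000) = 4.0000

4.0000


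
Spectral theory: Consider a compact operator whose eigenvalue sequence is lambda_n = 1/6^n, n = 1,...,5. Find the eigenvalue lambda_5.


The eigenvalue formula gives lambda_5 = 1/6^5
= 1/7776
= 1.2860e-04

1.2860e-04


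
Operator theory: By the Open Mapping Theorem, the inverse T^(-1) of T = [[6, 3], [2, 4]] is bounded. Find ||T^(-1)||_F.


det(T) = 6*4 - 3*2 = 18
T^(-1) = (1/18) * [[4, -3], [-2, 6]] = [[0.2222, -0.1667], [-0.1111, 0.3333]]
||T^(-1)||_F^2 = 0.2222^2 + (-0.1667)^2 + (-0.1111)^2 + 0.3333^2 = 0.2006
||T^(-1)||_F = sqrt(0.2006) = 0.4479

0.4479


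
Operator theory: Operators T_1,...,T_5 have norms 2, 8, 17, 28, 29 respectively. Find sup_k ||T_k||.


By the Uniform Boundedness Principle, the supremum of norms is finite.
sup_k ||T_k|| = max(2, 8, 17, 28, 29) = 29

29


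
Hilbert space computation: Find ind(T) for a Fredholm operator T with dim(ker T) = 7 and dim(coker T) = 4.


The Fredholm index is defined as ind(T) = dim(ker T) - dim(coker T)
= 7 - 4
= 3

3


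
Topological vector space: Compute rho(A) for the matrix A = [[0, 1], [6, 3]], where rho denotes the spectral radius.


For a 2x2 matrix, eigenvalues satisfy lambda^2 - (trace)*lambda + det = 0
trace = 0 + 3 = 3
det = 0*3 - 1*6 = -6
discriminant = 3^2 - 4*(-6) = 33
spectral radius = max |eigenvalue| = 4.3723

4.3723


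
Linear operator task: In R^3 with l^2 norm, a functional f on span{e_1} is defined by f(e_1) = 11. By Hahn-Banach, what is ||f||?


The norm of f is given by ||f|| = sup_{||x||=1} |f(x)|.
On span{e_1}, ||e_1|| = 1, so ||f|| = |f(e_1)| / ||e_1||
= |11| / 1 = 11.0000

11.0000


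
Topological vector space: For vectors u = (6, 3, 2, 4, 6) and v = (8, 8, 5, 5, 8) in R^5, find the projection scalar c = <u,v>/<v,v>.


Computing <u,v> = 6*8 + 3*8 + 2*5 + 4*5 + 6*8 = 150
Computing <v,v> = 8^2 + 8^2 + 5^2 + 5^2 + 8^2 = 242
Projection coefficient = 150/242 = 0.6198

0.6198


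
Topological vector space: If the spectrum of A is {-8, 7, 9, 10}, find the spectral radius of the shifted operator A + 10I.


Spectrum of A + 10I = {2, 17, 19, 20}
Spectral radius = max |lambda| over the shifted spectrum
= max(2, 17, 19, 20) = 20

20


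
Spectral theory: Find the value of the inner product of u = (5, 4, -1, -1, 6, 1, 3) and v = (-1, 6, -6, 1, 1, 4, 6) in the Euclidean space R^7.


Computing the standard inner product <u, v> = sum u_i * v_i
= 5*-1 + 4*6 + -1*-6 + -1*1 + 6*1 + 1*4 + 3*6
= -5 + 24 + 6 + -1 + 6 + 4 + 18
= 52

52


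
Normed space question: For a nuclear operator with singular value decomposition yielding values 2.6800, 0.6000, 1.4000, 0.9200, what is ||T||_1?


The nuclear norm is the sum of all singular values.
||T||_1 = 2.6800 + 0.6000 + 1.4000 + 0.9200
= 5.6000

5.6000


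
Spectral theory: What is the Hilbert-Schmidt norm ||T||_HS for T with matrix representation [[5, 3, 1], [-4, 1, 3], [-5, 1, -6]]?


The Hilbert-Schmidt norm is sqrt(sum of squares of all entries).
Sum of squares = 5^2 + 3^2 + 1^2 + (-4)^2 + 1^2 + 3^2 + (-5)^2 + 1^2 + (-6)^2
= 25 + 9 + 1 + 16 + 1 + 9 + 25 + 1 + 36 = 123
||T||_HS = sqrt(123) = 11.0905

11.0905


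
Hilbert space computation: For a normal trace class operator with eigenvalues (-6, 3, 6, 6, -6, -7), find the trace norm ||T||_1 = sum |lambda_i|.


For a normal operator, singular values equal |eigenvalues|.
Trace norm = sum |lambda_i| = 6 + 3 + 6 + 6 + 6 + 7
= 34

34


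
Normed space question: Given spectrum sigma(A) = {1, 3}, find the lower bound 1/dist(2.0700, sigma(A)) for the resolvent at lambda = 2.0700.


dist(2.0700, {1, 3}) = min(|2.0700 - 1|, |2.0700 - 3|)
= min(1.0700, 0.9300) = 0.9300
Resolvent bound = 1/0.9300 = 1.0753

1.0753


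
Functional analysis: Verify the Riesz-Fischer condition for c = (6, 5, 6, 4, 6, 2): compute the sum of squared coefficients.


sum |c_n|^2 = 6^2 + 5^2 + 6^2 + 4^2 + 6^2 + 2^2
= 36 + 25 + 36 + 16 + 36 + 4
= 153

153


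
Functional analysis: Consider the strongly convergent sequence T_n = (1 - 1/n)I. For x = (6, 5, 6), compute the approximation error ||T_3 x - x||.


T_3 x - x = (1 - 1/3)x - x = -x/3
||x|| = sqrt(97) = 9.8489
||T_3 x - x|| = ||x||/3 = 9.8489/3 = 3.2830

3.2830


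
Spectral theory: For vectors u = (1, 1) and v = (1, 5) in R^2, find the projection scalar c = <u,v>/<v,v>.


Computing <u,v> = 1*1 + 1*5 = 6
Computing <v,v> = 1^2 + 5^2 = 26
Projection coefficient = 6/26 = 0.2308

0.2308


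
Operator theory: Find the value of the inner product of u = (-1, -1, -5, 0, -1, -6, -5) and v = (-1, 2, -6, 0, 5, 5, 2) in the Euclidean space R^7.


Computing the standard inner product <u, v> = sum u_i * v_i
= -1*-1 + -1*2 + -5*-6 + 0*0 + -1*5 + -6*5 + -5*2
= 1 + -2 + 30 + 0 + -5 + -30 + -10
= -16

-16


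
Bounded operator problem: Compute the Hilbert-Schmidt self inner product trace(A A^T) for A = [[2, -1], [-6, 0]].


trace(A * A^T) = sum of squares of all entries
= 2^2 + (-1)^2 + (-6)^2 + 0^2
= 4 + 1 + 36 + 0
= 41

41


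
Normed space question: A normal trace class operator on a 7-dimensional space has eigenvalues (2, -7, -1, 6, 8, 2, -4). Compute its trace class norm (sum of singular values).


For a normal operator, singular values equal |eigenvalues|.
Trace norm = sum |lambda_i| = 2 + 7 + 1 + 6 + 8 + 2 + 4
= 30

30


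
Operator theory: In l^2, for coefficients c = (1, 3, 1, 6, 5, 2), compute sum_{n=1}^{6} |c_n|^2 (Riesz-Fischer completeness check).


sum |c_n|^2 = 1^2 + 3^2 + 1^2 + 6^2 + 5^2 + 2^2
= 1 + 9 + 1 + 36 + 25 + 4
= 76

76


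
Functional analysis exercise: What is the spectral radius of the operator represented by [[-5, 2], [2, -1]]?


For a 2x2 matrix, eigenvalues satisfy lambda^2 - (trace)*lambda + det = 0
trace = -5 + -1 = -6
det = -5*-1 - 2*2 = 1
discriminant = (-6)^2 - 4*(1) = 32
spectral radius = max |eigenvalue| = 5.8284

5.8284


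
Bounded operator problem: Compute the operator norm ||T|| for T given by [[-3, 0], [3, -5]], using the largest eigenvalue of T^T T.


A^T A = [[18, -15], [-15, 25]]
trace(A^T A) = 43, det(A^T A) = 225
discriminant = 43^2 - 4*225 = 949
Largest eigenvalue of A^T A = (trace + sqrt(disc))/2 = 36.9029
||T|| = sqrt(36.9029) = 6.0748

6.0748


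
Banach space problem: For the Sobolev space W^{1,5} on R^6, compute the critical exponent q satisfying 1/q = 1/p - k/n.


Using the Sobolev embedding formula: 1/q = 1/p - k/n
1/q = 1/5 - 1/6 = 1/30
q = 1/(1/30) = 30

30.0000


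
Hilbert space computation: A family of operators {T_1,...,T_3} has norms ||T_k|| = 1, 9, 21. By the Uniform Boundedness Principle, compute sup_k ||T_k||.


By the Uniform Boundedness Principle, the supremum of norms is finite.
sup_k ||T_k|| = max(1, 9, 21) = 21

21


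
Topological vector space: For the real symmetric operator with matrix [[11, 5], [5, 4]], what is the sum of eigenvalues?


For a self-adjoint (symmetric) matrix, the eigenvalues are real.
The sum of eigenvalues equals the trace of the matrix.
trace = 11 + 4 = 15

15


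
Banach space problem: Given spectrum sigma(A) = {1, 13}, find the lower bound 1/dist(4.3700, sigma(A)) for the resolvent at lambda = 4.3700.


dist(4.3700, {1, 13}) = min(|4.3700 - 1|, |4.3700 - 13|)
= min(3.3700, 8.6300) = 3.3700
Resolvent bound = 1/3.3700 = 0.2967

0.2967


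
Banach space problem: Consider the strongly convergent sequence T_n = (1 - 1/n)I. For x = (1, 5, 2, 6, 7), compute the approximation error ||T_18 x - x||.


T_18 x - x = (1 - 1/18)x - x = -x/18
||x|| = sqrt(115) = 10.7238
||T_18 x - x|| = ||x||/18 = 10.7238/18 = 0.5958

0.5958


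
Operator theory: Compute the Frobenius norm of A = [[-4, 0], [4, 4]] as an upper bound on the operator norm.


||A||_F^2 = sum a_ij^2
= (-4)^2 + 0^2 + 4^2 + 4^2
= 16 + 0 + 16 + 16 = 48
||A||_F = sqrt(48) = 6.9282

6.9282


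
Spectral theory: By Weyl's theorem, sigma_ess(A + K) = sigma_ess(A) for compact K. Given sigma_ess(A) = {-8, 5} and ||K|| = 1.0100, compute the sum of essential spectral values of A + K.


By Weyl's theorem, the essential spectrum is invariant under compact perturbations.
sigma_ess(A + K) = sigma_ess(A) = {-8, 5}
Sum = -8 + 5 = -3

-3


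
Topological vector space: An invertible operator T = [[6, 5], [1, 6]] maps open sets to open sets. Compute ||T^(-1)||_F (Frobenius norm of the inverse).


det(T) = 6*6 - 5*1 = 31
T^(-1) = (1/31) * [[6, -5], [-1, 6]] = [[0.1935, -0.1613], [-0.0323, 0.1935]]
||T^(-1)||_F^2 = 0.1935^2 + (-0.1613)^2 + (-0.0323)^2 + 0.1935^2 = 0.1020
||T^(-1)||_F = sqrt(0.1020) = 0.3193

0.3193


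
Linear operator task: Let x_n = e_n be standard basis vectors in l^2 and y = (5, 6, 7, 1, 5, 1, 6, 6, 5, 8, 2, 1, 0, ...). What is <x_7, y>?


x_7 = e_7 is the standard basis vector with 1 in position 7.
<x_7, y> = y_7 = 6
As n -> infinity, <x_n, y> -> 0, confirming weak convergence of (x_n) to 0.

6


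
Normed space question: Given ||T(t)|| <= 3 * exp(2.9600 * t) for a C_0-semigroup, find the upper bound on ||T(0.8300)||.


||T(0.8300)|| <= 3 * exp(2.9600 * 0.8300)
= 3 * exp(2.4568)
= 3 * 11.6674
= 35.0022

35.0022


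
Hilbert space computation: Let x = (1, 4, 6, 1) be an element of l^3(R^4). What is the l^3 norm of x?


The l^3 norm = (sum |x_i|^3)^(1/3)
Sum of 3th powers = 1 + 64 + 216 + 1 = 282
||x||_3 = (282)^(1/3) = 6.5577

6.5577


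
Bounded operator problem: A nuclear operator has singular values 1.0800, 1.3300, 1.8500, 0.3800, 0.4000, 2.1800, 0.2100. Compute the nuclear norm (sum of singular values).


The nuclear norm is the sum of all singular values.
||T||_1 = 1.0800 + 1.3300 + 1.8500 + 0.3800 + 0.4000 + 2.1800 + 0.2100
= 7.4300

7.4300


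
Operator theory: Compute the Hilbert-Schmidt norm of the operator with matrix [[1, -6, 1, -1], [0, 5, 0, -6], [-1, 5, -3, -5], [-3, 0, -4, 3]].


The Hilbert-Schmidt norm is sqrt(sum of squares of all entries).
Sum of squares = 1^2 + (-6)^2 + 1^2 + (-1)^2 + 0^2 + 5^2 + 0^2 + (-6)^2 + (-1)^2 + 5^2 + (-3)^2 + (-5)^2 + (-3)^2 + 0^2 + (-4)^2 + 3^2
= 1 + 36 + 1 + 1 + 0 + 25 + 0 + 36 + 1 + 25 + 9 + 25 + 9 + 0 + 16 + 9 = 194
||T||_HS = sqrt(194) = 13.9284

13.9284


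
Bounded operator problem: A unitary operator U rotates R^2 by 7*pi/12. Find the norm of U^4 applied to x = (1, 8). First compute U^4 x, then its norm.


U is a rotation by theta = 7*pi/12
U^4 = rotation by 4*theta = 28*pi/12 = 4*pi/12 (mod 2*pi)
cos(4*pi/12) = 0.5000, sin(4*pi/12) = 0.8660
U^4 x = (0.5000 * 1 - 0.8660 * 8, 0.8660 * 1 + 0.5000 * 8)
= (-6.4282, 4.8660)
||U^4 x|| = sqrt((-6.4282)^2 + 4.8660^2) = sqrt(65.0000) = 8.0623

8.0623


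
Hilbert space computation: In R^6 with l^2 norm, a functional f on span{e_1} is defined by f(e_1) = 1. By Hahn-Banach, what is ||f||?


The norm of f is given by ||f|| = sup_{||x||=1} |f(x)|.
On span{e_1}, ||e_1|| = 1, so ||f|| = |f(e_1)| / ||e_1||
= |1| / 1 = 1.0000

1.0000


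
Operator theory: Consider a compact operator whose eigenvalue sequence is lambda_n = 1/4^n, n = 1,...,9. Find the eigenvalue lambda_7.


The eigenvalue formula gives lambda_7 = 1/4^7
= 1/16384
= 6.1035e-05

6.1035e-05


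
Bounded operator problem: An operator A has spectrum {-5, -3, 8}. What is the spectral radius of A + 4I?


Spectrum of A + 4I = {-1, 1, 12}
Spectral radius = max |lambda| over the shifted spectrum
= max(1, 1, 12) = 12

12


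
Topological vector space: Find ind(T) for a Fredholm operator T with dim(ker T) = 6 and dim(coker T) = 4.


The Fredholm index is defined as ind(T) = dim(ker T) - dim(coker T)
= 6 - 4
= 2

2


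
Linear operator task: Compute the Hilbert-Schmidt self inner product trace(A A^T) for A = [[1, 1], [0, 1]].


trace(A * A^T) = sum of squares of all entries
= 1^2 + 1^2 + 0^2 + 1^2
= 1 + 1 + 0 + 1
= 3

3


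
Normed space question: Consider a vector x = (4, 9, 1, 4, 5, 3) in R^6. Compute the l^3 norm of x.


The l^3 norm = (sum |x_i|^3)^(1/3)
Sum of 3th powers = 64 + 729 + 1 + 64 + 125 + 27 = 1010
||x||_3 = (1010)^(1/3) = 10.0332

10.0332


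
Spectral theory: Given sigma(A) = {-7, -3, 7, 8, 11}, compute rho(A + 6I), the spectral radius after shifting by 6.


Spectrum of A + 6I = {-1, 3, 13, 14, 17}
Spectral radius = max |lambda| over the shifted spectrum
= max(1, 3, 13, 14, 17) = 17

17


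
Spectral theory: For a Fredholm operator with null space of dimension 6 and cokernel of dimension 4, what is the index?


The Fredholm index is defined as ind(T) = dim(ker T) - dim(coker T)
= 6 - 4
= 2

2


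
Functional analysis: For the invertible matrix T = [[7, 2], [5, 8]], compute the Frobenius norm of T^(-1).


det(T) = 7*8 - 2*5 = 46
T^(-1) = (1/46) * [[8, -2], [-5, 7]] = [[0.1739, -0.0435], [-0.1087, 0.1522]]
||T^(-1)||_F^2 = 0.1739^2 + (-0.0435)^2 + (-0.1087)^2 + 0.1522^2 = 0.0671
||T^(-1)||_F = sqrt(0.0671) = 0.2591

0.2591


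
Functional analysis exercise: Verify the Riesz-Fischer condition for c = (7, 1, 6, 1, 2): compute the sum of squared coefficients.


sum |c_n|^2 = 7^2 + 1^2 + 6^2 + 1^2 + 2^2
= 49 + 1 + 36 + 1 + 4
= 91

91


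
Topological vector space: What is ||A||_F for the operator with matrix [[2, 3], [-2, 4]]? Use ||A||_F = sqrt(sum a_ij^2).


||A||_F^2 = sum a_ij^2
= 2^2 + 3^2 + (-2)^2 + 4^2
= 4 + 9 + 4 + 16 = 33
||A||_F = sqrt(33) = 5.7446

5.7446


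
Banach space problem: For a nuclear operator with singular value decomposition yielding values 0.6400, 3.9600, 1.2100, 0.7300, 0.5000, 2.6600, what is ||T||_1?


The nuclear norm is the sum of all singular values.
||T||_1 = 0.6400 + 3.9600 + 1.2100 + 0.7300 + 0.5000 + 2.6600
= 9.7000

9.7000


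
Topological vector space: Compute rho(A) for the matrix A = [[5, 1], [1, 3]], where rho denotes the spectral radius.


For a 2x2 matrix, eigenvalues satisfy lambda^2 - (trace)*lambda + det = 0
trace = 5 + 3 = 8
det = 5*3 - 1*1 = 14
discriminant = 8^2 - 4*(14) = 8
spectral radius = max |eigenvalue| = 5.4142

5.4142


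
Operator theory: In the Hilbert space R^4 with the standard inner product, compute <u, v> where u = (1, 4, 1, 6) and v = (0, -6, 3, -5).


Computing the standard inner product <u, v> = sum u_i * v_i
= 1*0 + 4*-6 + 1*3 + 6*-5
= 0 + -24 + 3 + -30
= -51

-51


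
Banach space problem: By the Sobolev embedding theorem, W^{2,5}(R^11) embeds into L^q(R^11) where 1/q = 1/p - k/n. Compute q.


Using the Sobolev embedding formula: 1/q = 1/p - k/n
1/q = 1/5 - 2/11 = 1/55
q = 1/(1/55) = 55

55.0000


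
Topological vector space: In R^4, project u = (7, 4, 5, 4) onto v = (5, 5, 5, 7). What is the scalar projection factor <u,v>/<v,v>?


Computing <u,v> = 7*5 + 4*5 + 5*5 + 4*7 = 108
Computing <v,v> = 5^2 + 5^2 + 5^2 + 7^2 = 124
Projection coefficient = 108/124 = 0.8710

0.8710


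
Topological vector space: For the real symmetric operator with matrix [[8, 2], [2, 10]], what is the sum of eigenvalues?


For a self-adjoint (symmetric) matrix, the eigenvalues are real.
The sum of eigenvalues equals the trace of the matrix.
trace = 8 + 10 = 18

18


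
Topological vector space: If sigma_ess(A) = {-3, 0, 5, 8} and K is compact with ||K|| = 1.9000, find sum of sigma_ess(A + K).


By Weyl's theorem, the essential spectrum is invariant under compact perturbations.
sigma_ess(A + K) = sigma_ess(A) = {-3, 0, 5, 8}
Sum = -3 + 0 + 5 + 8 = 10

10


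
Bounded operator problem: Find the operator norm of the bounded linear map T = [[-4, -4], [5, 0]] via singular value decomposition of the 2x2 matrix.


A^T A = [[41, 16], [16, 16]]
trace(A^T A) = 57, det(A^T A) = 400
discriminant = 57^2 - 4*400 = 1649
Largest eigenvalue of A^T A = (trace + sqrt(disc))/2 = 48.8039
||T|| = sqrt(48.8039) = 6.9860

6.9860


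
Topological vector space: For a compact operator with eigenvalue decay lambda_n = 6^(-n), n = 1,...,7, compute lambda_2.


The eigenvalue formula gives lambda_2 = 1/6^2
= 1/36
= 0.0278

0.0278


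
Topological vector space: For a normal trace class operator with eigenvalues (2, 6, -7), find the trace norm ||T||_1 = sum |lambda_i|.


For a normal operator, singular values equal |eigenvalues|.
Trace norm = sum |lambda_i| = 2 + 6 + 7
= 15

15


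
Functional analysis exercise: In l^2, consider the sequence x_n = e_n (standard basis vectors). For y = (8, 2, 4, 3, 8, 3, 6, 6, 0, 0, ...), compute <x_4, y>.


x_4 = e_4 is the standard basis vector with 1 in position 4.
<x_4, y> = y_4 = 3
As n -> infinity, <x_n, y> -> 0, confirming weak convergence of (x_n) to 0.

3


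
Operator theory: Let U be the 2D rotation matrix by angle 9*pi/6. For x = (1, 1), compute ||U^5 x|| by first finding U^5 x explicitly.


U is a rotation by theta = 9*pi/6
U^5 = rotation by 5*theta = 45*pi/6 = 9*pi/6 (mod 2*pi)
cos(9*pi/6) = 0.0000, sin(9*pi/6) = -1.0000
U^5 x = (0.0000 * 1 - -1.0000 * 1, -1.0000 * 1 + 0.0000 * 1)
= (1.0000, -1.0000)
||U^5 x|| = sqrt(1.0000^2 + (-1.0000)^2) = sqrt(2.0000) = 1.4142

1.4142


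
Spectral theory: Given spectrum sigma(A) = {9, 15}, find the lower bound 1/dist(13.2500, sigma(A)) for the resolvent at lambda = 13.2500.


dist(13.2500, {9, 15}) = min(|13.2500 - 9|, |13.2500 - 15|)
= min(4.2500, 1.7500) = 1.7500
Resolvent bound = 1/1.7500 = 0.5714

0.5714


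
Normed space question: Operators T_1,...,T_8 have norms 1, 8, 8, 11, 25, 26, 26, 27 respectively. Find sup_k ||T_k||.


By the Uniform Boundedness Principle, the supremum of norms is finite.
sup_k ||T_k|| = max(1, 8, 8, 11, 25, 26, 26, 27) = 27

27


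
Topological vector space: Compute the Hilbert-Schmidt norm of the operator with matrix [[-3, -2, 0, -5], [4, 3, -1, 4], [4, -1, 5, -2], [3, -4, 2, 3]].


The Hilbert-Schmidt norm is sqrt(sum of squares of all entries).
Sum of squares = (-3)^2 + (-2)^2 + 0^2 + (-5)^2 + 4^2 + 3^2 + (-1)^2 + 4^2 + 4^2 + (-1)^2 + 5^2 + (-2)^2 + 3^2 + (-4)^2 + 2^2 + 3^2
= 9 + 4 + 0 + 25 + 16 + 9 + 1 + 16 + 16 + 1 + 25 + 4 + 9 + 16 + 4 + 9 = 164
||T||_HS = sqrt(164) = 12.8062

12.8062


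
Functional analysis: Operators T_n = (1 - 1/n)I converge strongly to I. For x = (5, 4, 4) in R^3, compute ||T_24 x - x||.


T_24 x - x = (1 - 1/24)x - x = -x/24
||x|| = sqrt(57) = 7.5498
||T_24 x - x|| = ||x||/24 = 7.5498/24 = 0.3146

0.3146


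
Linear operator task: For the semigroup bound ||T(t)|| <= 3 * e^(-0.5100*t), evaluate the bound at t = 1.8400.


||T(1.8400)|| <= 3 * exp(-0.5100 * 1.8400)
= 3 * exp(-0.9384)
= 3 * 0.3913
= 1.1738

1.1738


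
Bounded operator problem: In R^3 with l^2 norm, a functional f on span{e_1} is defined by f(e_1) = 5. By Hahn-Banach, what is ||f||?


The norm of f is given by ||f|| = sup_{||x||=1} |f(x)|.
On span{e_1}, ||e_1|| = 1, so ||f|| = |f(e_1)| / ||e_1||
= |5| / 1 = 5.0000

5.0000


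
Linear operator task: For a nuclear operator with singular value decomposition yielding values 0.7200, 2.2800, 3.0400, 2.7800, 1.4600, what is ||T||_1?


The nuclear norm is the sum of all singular values.
||T||_1 = 0.7200 + 2.2800 + 3.0400 + 2.7800 + 1.4600
= 10.2800

10.2800


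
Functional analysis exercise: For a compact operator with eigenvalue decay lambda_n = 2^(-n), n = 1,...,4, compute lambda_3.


The eigenvalue formula gives lambda_3 = 1/2^3
= 1/8
= 0.1250

0.1250


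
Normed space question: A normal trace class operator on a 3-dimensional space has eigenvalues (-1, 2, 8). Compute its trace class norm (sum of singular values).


For a normal operator, singular values equal |eigenvalues|.
Trace norm = sum |lambda_i| = 1 + 2 + 8
= 11

11


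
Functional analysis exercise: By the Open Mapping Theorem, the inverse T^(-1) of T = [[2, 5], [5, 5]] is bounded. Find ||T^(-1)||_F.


det(T) = 2*5 - 5*5 = -15
T^(-1) = (1/-15) * [[5, -5], [-5, 2]] = [[-0.3333, 0.3333], [0.3333, -0.1333]]
||T^(-1)||_F^2 = (-0.3333)^2 + 0.3333^2 + 0.3333^2 + (-0.1333)^2 = 0.3511
||T^(-1)||_F = sqrt(0.3511) = 0.5925

0.5925


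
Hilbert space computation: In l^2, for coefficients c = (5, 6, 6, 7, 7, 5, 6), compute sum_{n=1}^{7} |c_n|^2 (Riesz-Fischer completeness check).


sum |c_n|^2 = 5^2 + 6^2 + 6^2 + 7^2 + 7^2 + 5^2 + 6^2
= 25 + 36 + 36 + 49 + 49 + 25 + 36
= 256

256


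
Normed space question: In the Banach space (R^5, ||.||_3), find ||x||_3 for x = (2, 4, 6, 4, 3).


The l^3 norm = (sum |x_i|^3)^(1/3)
Sum of 3th powers = 8 + 64 + 216 + 64 + 27 = 379
||x||_3 = (379)^(1/3) = 7.2368

7.2368


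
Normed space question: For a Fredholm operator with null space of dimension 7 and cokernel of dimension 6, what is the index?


The Fredholm index is defined as ind(T) = dim(ker T) - dim(coker T)
= 7 - 6
= 1

1


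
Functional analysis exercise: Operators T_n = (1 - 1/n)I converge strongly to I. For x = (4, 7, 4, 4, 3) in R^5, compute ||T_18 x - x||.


T_18 x - x = (1 - 1/18)x - x = -x/18
||x|| = sqrt(106) = 10.2956
||T_18 x - x|| = ||x||/18 = 10.2956/18 = 0.5720

0.5720


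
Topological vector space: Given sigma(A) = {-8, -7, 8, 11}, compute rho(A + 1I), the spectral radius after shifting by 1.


Spectrum of A + 1I = {-7, -6, 9, 12}
Spectral radius = max |lambda| over the shifted spectrum
= max(7, 6, 9, 12) = 12

12


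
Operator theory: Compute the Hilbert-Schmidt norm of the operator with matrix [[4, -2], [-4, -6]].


The Hilbert-Schmidt norm is sqrt(sum of squares of all entries).
Sum of squares = 4^2 + (-2)^2 + (-4)^2 + (-6)^2
= 16 + 4 + 16 + 36 = 72
||T||_HS = sqrt(72) = 8.4853

8.4853


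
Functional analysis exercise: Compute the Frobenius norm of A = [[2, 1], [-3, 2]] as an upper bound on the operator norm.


||A||_F^2 = sum a_ij^2
= 2^2 + 1^2 + (-3)^2 + 2^2
= 4 + 1 + 9 + 4 = 18
||A||_F = sqrt(18) = 4.2426

4.2426


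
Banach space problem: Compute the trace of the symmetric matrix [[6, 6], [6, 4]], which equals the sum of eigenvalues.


For a self-adjoint (symmetric) matrix, the eigenvalues are real.
The sum of eigenvalues equals the trace of the matrix.
trace = 6 + 4 = 10

10


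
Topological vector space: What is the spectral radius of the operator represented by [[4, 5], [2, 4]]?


For a 2x2 matrix, eigenvalues satisfy lambda^2 - (trace)*lambda + det = 0
trace = 4 + 4 = 8
det = 4*4 - 5*2 = 6
discriminant = 8^2 - 4*(6) = 40
spectral radius = max |eigenvalue| = 7.1623

7.1623


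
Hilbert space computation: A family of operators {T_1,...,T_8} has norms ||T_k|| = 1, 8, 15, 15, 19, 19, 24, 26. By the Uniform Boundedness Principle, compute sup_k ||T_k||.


By the Uniform Boundedness Principle, the supremum of norms is finite.
sup_k ||T_k|| = max(1, 8, 15, 15, 19, 19, 24, 26) = 26

26


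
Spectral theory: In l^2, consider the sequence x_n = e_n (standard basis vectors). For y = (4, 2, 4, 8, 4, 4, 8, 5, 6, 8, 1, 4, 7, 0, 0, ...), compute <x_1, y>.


x_1 = e_1 is the standard basis vector with 1 in position 1.
<x_1, y> = y_1 = 4
As n -> infinity, <x_n, y> -> 0, confirming weak convergence of (x_n) to 0.

4


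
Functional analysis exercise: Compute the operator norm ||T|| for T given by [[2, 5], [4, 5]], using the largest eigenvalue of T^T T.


A^T A = [[20, 30], [30, 50]]
trace(A^T A) = 70, det(A^T A) = 100
discriminant = 70^2 - 4*100 = 4500
Largest eigenvalue of A^T A = (trace + sqrt(disc))/2 = 68.5410
||T|| = sqrt(68.5410) = 8.2790

8.2790
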